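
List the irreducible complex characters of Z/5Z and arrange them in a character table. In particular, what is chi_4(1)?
Character table of Z/5Z (irreps indexed chi_0,...,chi_4 with chi_k(m) = zeta_5^(k*m), zeta_5 = exp(2*pi*i/5)):
  irrep \ class  {0} (size 1)  {1} (size 1)    {2} (size 1)    {3} (size 1)    {4} (size 1)  
  chi_0          1             1               1               1               1             
  chi_1          1             exp(2*I*pi/5)   exp(4*I*pi/5)   exp(-4*I*pi/5)  exp(-2*I*pi/5)
  chi_2          1             exp(4*I*pi/5)   exp(-2*I*pi/5)  exp(2*I*pi/5)   exp(-4*I*pi/5)
  chi_3          1             exp(-4*I*pi/5)  exp(2*I*pi/5)   exp(-2*I*pi/5)  exp(4*I*pi/5) 
  chi_4          1             exp(-2*I*pi/5)  exp(-4*I*pi/5)  exp(4*I*pi/5)   exp(2*I*pi/5) 

Spot check: chi_4(1) = zeta_5^(4*1) = zeta_5^4 = exp(-2*I*pi/5).

Reasoning: Z/5Z is abelian, so all 5 irreducible complex representations are 1-dimensional. They are given by chi_k(m) = zeta_5^(k*m) for k = 0,...,4. Row orthogonality: sum_m chi_k(m) conj(chi_l(m)) = 5 * [k = l].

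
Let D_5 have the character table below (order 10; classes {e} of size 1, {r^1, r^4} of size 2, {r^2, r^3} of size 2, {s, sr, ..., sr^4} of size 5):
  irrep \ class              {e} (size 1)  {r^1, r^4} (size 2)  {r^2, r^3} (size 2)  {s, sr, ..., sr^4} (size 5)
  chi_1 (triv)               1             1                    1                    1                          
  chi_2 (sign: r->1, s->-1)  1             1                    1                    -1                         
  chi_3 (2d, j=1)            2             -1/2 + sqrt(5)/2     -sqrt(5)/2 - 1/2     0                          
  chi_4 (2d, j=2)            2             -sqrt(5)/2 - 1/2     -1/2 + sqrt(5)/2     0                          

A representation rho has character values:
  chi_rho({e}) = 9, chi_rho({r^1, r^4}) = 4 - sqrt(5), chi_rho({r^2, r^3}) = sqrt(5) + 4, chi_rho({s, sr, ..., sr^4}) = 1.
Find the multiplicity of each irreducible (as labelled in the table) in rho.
Multiplicities: chi_1: 3, chi_2: 2, chi_3: 0, chi_4: 2.

Why: Use <chi_rho, chi> = (1/|G|) sum_C |C| * chi_rho(C) * conj(chi(C)) with |G| = 10 for each irreducible chi in the table:
  <chi_rho, chi_1> = (1/10)[1*(9)*conj(1) + 2*(4 - sqrt(5))*conj(1) + 2*(sqrt(5) + 4)*conj(1) + 5*(1)*conj(1)]
      = (1/10)[(9) + (8 - 2*sqrt(5)) + (2*sqrt(5) + 8) + (5)] = 30/10 = 3
  <chi_rho, chi_2> = (1/10)[1*(9)*conj(1) + 2*(4 - sqrt(5))*conj(1) + 2*(sqrt(5) + 4)*conj(1) + 5*(1)*conj(-1)]
      = (1/10)[(9) + (8 - 2*sqrt(5)) + (2*sqrt(5) + 8) + (-5)] = 20/10 = 2
  <chi_rho, chi_3> = (1/10)[1*(9)*conj(2) + 2*(4 - sqrt(5))*conj(-1/2 + sqrt(5)/2) + 2*(sqrt(5) + 4)*conj(-sqrt(5)/2 - 1/2) + 5*(1)*conj(0)]
      = (1/10)[(18) + (-9 + 5*sqrt(5)) + (-5*sqrt(5) - 9) + (0)] = 0/10 = 0
  <chi_rho, chi_4> = (1/10)[1*(9)*conj(2) + 2*(4 - sqrt(5))*conj(-sqrt(5)/2 - 1/2) + 2*(sqrt(5) + 4)*conj(-1/2 + sqrt(5)/2) + 5*(1)*conj(0)]
      = (1/10)[(18) + (1 - 3*sqrt(5)) + (1 + 3*sqrt(5)) + (0)] = 20/10 = 2
Dimension check: dim(rho) = sum (mult * dim) = 3*1 + 2*1 + 0*2 + 2*2 = 9 = chi_rho(e) = 9.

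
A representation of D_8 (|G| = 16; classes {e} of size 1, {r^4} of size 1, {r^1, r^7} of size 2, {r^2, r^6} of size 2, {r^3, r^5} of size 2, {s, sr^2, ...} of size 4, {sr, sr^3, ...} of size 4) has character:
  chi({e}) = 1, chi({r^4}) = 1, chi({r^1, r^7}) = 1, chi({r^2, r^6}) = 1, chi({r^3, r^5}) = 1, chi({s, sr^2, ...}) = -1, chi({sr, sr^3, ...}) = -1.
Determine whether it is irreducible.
Irreducible: <chi, chi> = 1.

Proof sketch: <chi, chi> = (1/|G|) sum_C |C| * |chi(C)|^2 = (1/16)[1*|1|^2 + 1*|1|^2 + 2*|1|^2 + 2*|1|^2 + 2*|1|^2 + 4*|-1|^2 + 4*|-1|^2]
  = (1/16)[(1) + (1) + (2) + (2) + (2) + (4) + (4)] = 16/16 = 1.
A character is irreducible iff <chi, chi> = 1, so this representation is irreducible.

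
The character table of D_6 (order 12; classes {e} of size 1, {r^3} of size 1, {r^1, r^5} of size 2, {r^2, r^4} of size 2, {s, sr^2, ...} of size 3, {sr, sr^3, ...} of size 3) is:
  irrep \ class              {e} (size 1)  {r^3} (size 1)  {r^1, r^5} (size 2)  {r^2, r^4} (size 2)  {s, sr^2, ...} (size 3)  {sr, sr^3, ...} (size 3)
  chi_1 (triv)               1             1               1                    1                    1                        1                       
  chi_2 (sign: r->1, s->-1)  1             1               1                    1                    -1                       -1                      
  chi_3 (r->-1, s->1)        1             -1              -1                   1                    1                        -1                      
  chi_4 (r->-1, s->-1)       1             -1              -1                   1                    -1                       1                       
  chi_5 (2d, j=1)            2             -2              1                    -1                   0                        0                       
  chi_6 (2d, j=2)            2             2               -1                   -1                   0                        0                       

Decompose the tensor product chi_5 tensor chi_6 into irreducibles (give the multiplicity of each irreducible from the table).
chi_5 tensor chi_6 = chi_3 + chi_4 + chi_5 (all other irreducibles have multiplicity 0).

Solution. The character of a tensor product is the pointwise product (chi_5 * chi_6)(C) = chi_5(C) * chi_6(C):
  {e}: (2)*(2), {r^3}: (-2)*(2), {r^1, r^5}: (1)*(-1), {r^2, r^4}: (-1)*(-1), {s, sr^2, ...}: (0)*(0), {sr, sr^3, ...}: (0)*(0)
so (chi_5 * chi_6) takes values
  {e} -> 4, {r^3} -> -4, {r^1, r^5} -> -1, {r^2, r^4} -> 1, {s, sr^2, ...} -> 0, {sr, sr^3, ...} -> 0.
Now take the inner product of this character with each irreducible chi from the table, <chi_5*chi_6, chi> = (1/12) sum_C |C| (chi_5*chi_6)(C) conj(chi(C)):
  <chi_5*chi_6, chi_1> = (1/12)[1*(4)*conj(1) + 1*(-4)*conj(1) + 2*(-1)*conj(1) + 2*(1)*conj(1) + 3*(0)*conj(1) + 3*(0)*conj(1)]
      = (1/12)[(4) + (-4) + (-2) + (2) + (0) + (0)] = 0/12 = 0
  <chi_5*chi_6, chi_2> = (1/12)[1*(4)*conj(1) + 1*(-4)*conj(1) + 2*(-1)*conj(1) + 2*(1)*conj(1) + 3*(0)*conj(-1) + 3*(0)*conj(-1)]
      = (1/12)[(4) + (-4) + (-2) + (2) + (0) + (0)] = 0/12 = 0
  <chi_5*chi_6, chi_3> = (1/12)[1*(4)*conj(1) + 1*(-4)*conj(-1) + 2*(-1)*conj(-1) + 2*(1)*conj(1) + 3*(0)*conj(1) + 3*(0)*conj(-1)]
      = (1/12)[(4) + (4) + (2) + (2) + (0) + (0)] = 12/12 = 1
  <chi_5*chi_6, chi_4> = (1/12)[1*(4)*conj(1) + 1*(-4)*conj(-1) + 2*(-1)*conj(-1) + 2*(1)*conj(1) + 3*(0)*conj(-1) + 3*(0)*conj(1)]
      = (1/12)[(4) + (4) + (2) + (2) + (0) + (0)] = 12/12 = 1
  <chi_5*chi_6, chi_5> = (1/12)[1*(4)*conj(2) + 1*(-4)*conj(-2) + 2*(-1)*conj(1) + 2*(1)*conj(-1) + 3*(0)*conj(0) + 3*(0)*conj(0)]
      = (1/12)[(8) + (8) + (-2) + (-2) + (0) + (0)] = 12/12 = 1
  <chi_5*chi_6, chi_6> = (1/12)[1*(4)*conj(2) + 1*(-4)*conj(2) + 2*(-1)*conj(-1) + 2*(1)*conj(-1) + 3*(0)*conj(0) + 3*(0)*conj(0)]
      = (1/12)[(8) + (-8) + (2) + (-2) + (0) + (0)] = 0/12 = 0
Hence the multiplicities are chi_3: 1, chi_4: 1, chi_5: 1. Dimension check: dim(chi_5)*dim(chi_6) = 2*2 = 4 and sum (mult * dim) = 1*1 + 1*1 + 1*2 = 4.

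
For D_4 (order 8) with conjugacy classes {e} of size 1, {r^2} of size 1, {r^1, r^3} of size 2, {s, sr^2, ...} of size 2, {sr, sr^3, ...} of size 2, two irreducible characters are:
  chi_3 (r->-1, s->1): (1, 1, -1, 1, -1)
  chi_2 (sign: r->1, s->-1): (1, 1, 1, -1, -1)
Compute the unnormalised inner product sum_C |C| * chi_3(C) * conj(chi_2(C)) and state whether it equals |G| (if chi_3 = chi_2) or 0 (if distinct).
Sum = 0; so <chi_3, chi_2> = 0 (distinct irreducibles are orthogonal).

Solution. Compute term by term over conjugacy classes (|C| * chi_3(C) * conj(chi_2(C))):
  1*(1)*conj(1) + 1*(1)*conj(1) + 2*(-1)*conj(1) + 2*(1)*conj(-1) + 2*(-1)*conj(-1)
  = (1) + (1) + (-2) + (-2) + (2)
  = 0.
Dividing by |G| = 8 gives 0/8 = 0, matching the row-orthogonality relation <chi_3, chi_2> = [chi_3 = chi_2].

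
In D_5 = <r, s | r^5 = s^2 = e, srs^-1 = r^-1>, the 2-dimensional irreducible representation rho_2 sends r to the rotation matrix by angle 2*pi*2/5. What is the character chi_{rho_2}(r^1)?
chi_{rho_2}(r^1) = 2*cos(2*pi*2*1/5) = -sqrt(5)/2 - 1/2

Argument: rho_2(r^1) is rotation by angle 2*pi*2*1/5, whose trace is 2*cos(2*pi*2*1/5) = -sqrt(5)/2 - 1/2.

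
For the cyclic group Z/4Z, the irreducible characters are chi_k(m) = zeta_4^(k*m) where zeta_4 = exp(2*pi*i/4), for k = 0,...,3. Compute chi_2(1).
chi_2(1) = zeta_4^2 = -1

Argument: chi_2(1) = zeta_4^(2*1) = zeta_4^2. Since zeta_4^4 = 1, this equals zeta_4^2 = exp(2*pi*i*2/4) = -1.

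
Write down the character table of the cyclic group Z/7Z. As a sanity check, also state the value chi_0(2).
Character table of Z/7Z (irreps indexed chi_0,...,chi_6 with chi_k(m) = zeta_7^(k*m), zeta_7 = exp(2*pi*i/7)):
  irrep \ class  {0} (size 1)  {1} (size 1)    {2} (size 1)    {3} (size 1)    {4} (size 1)    {5} (size 1)    {6} (size 1)  
  chi_0          1             1               1               1               1               1               1             
  chi_1          1             exp(2*I*pi/7)   exp(4*I*pi/7)   exp(6*I*pi/7)   exp(-6*I*pi/7)  exp(-4*I*pi/7)  exp(-2*I*pi/7)
  chi_2          1             exp(4*I*pi/7)   exp(-6*I*pi/7)  exp(-2*I*pi/7)  exp(2*I*pi/7)   exp(6*I*pi/7)   exp(-4*I*pi/7)
  chi_3          1             exp(6*I*pi/7)   exp(-2*I*pi/7)  exp(4*I*pi/7)   exp(-4*I*pi/7)  exp(2*I*pi/7)   exp(-6*I*pi/7)
  chi_4          1             exp(-6*I*pi/7)  exp(2*I*pi/7)   exp(-4*I*pi/7)  exp(4*I*pi/7)   exp(-2*I*pi/7)  exp(6*I*pi/7) 
  chi_5          1             exp(-4*I*pi/7)  exp(6*I*pi/7)   exp(2*I*pi/7)   exp(-2*I*pi/7)  exp(-6*I*pi/7)  exp(4*I*pi/7) 
  chi_6          1             exp(-2*I*pi/7)  exp(-4*I*pi/7)  exp(-6*I*pi/7)  exp(6*I*pi/7)   exp(4*I*pi/7)   exp(2*I*pi/7) 

Spot check: chi_0(2) = zeta_7^(0*2) = zeta_7^0 = 1.

Explanation: Z/7Z is abelian, so all 7 irreducible complex representations are 1-dimensional. They are given by chi_k(m) = zeta_7^(k*m) for k = 0,...,6. Row orthogonality: sum_m chi_k(m) conj(chi_l(m)) = 7 * [k = l].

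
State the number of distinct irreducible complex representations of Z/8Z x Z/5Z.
40

Justification: The number of irreducible complex representations of a finite group equals its number of conjugacy classes. Z/8Z x Z/5Z is abelian of order 40, so every element is its own conjugacy class: 40 classes, so Z/8Z x Z/5Z (order 40) has exactly 40 irreducible complex representations.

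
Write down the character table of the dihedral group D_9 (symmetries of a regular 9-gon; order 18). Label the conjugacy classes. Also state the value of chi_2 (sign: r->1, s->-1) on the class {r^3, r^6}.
Conjugacy classes: {e} of size 1, {r^1, r^8} of size 2, {r^2, r^7} of size 2, {r^3, r^6} of size 2, {r^4, r^5} of size 2, {s, sr, ..., sr^8} of size 9.
Character table:
  irrep \ class              {e} (size 1)  {r^1, r^8} (size 2)  {r^2, r^7} (size 2)  {r^3, r^6} (size 2)  {r^4, r^5} (size 2)  {s, sr, ..., sr^8} (size 9)
  chi_1 (triv)               1             1                    1                    1                    1                    1                          
  chi_2 (sign: r->1, s->-1)  1             1                    1                    1                    1                    -1                         
  chi_3 (2d, j=1)            2             2*cos(2*pi/9)        2*cos(4*pi/9)        -1                   -2*cos(pi/9)         0                          
  chi_4 (2d, j=2)            2             2*cos(4*pi/9)        -2*cos(pi/9)         -1                   2*cos(2*pi/9)        0                          
  chi_5 (2d, j=3)            2             -1                   -1                   2                    -1                   0                          
  chi_6 (2d, j=4)            2             -2*cos(pi/9)         2*cos(2*pi/9)        -1                   2*cos(4*pi/9)        0                          

Spot check: chi_2 (sign: r->1, s->-1) on {r^3, r^6} = 1.

Explanation: D_9 has order 2*9 = 18 with 6 conjugacy classes, hence 6 irreducibles. Sum of squared dims 1 + 1 + 4 + 4 + 4 + 4 = 18 = |G|. Linear characters come from the abelianisation; the 2-dimensional irreps have character r^k -> 2*cos(2*pi*j*k/9), reflections -> 0.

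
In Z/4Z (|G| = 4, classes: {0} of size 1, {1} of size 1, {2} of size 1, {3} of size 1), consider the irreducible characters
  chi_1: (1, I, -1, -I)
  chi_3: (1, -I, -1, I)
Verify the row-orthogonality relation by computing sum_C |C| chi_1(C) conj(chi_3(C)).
Sum = 0; so <chi_1, chi_3> = 0 (distinct irreducibles are orthogonal).

Solution. Compute term by term over conjugacy classes (|C| * chi_1(C) * conj(chi_3(C))):
  1*(1)*conj(1) + 1*(I)*conj(-I) + 1*(-1)*conj(-1) + 1*(-I)*conj(I)
  = (1) + (-1) + (1) + (-1)
  = 0.
(Exp terms are combined using exp(i*s)*conj(exp(i*t)) = exp(i*(s-t)), and sums of them are collapsed using the identity that for every m > 1 the m distinct m-th roots of unity sum to 0, e.g. 1 + exp(2*I*pi/3) + exp(-2*I*pi/3) = 0.)
Dividing by |G| = 4 gives 0/4 = 0, matching the row-orthogonality relation <chi_1, chi_3> = [chi_1 = chi_3].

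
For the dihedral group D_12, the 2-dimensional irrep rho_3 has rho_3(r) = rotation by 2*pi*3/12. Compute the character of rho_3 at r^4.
chi_{rho_3}(r^4) = 2*cos(2*pi*3*4/12) = 2

Working: rho_3(r^4) is rotation by angle 2*pi*3*4/12, whose trace is 2*cos(2*pi*3*4/12) = 2.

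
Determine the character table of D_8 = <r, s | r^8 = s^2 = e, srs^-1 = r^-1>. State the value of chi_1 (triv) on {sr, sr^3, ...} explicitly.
Conjugacy classes: {e} of size 1, {r^4} of size 1, {r^1, r^7} of size 2, {r^2, r^6} of size 2, {r^3, r^5} of size 2, {s, sr^2, ...} of size 4, {sr, sr^3, ...} of size 4.
Character table:
  irrep \ class              {e} (size 1)  {r^4} (size 1)  {r^1, r^7} (size 2)  {r^2, r^6} (size 2)  {r^3, r^5} (size 2)  {s, sr^2, ...} (size 4)  {sr, sr^3, ...} (size 4)
  chi_1 (triv)               1             1               1                    1                    1                    1                        1                       
  chi_2 (sign: r->1, s->-1)  1             1               1                    1                    1                    -1                       -1                      
  chi_3 (r->-1, s->1)        1             1               -1                   1                    -1                   1                        -1                      
  chi_4 (r->-1, s->-1)       1             1               -1                   1                    -1                   -1                       1                       
  chi_5 (2d, j=1)            2             -2              sqrt(2)              0                    -sqrt(2)             0                        0                       
  chi_6 (2d, j=2)            2             2               0                    -2                   0                    0                        0                       
  chi_7 (2d, j=3)            2             -2              -sqrt(2)             0                    sqrt(2)              0                        0                       

Spot check: chi_1 (triv) on {sr, sr^3, ...} = 1.

Explanation: D_8 has order 2*8 = 16 with 7 conjugacy classes, hence 7 irreducibles. Sum of squared dims 1 + 1 + 1 + 1 + 4 + 4 + 4 = 16 = |G|. Linear characters come from the abelianisation; the 2-dimensional irreps have character r^k -> 2*cos(2*pi*j*k/8), reflections -> 0.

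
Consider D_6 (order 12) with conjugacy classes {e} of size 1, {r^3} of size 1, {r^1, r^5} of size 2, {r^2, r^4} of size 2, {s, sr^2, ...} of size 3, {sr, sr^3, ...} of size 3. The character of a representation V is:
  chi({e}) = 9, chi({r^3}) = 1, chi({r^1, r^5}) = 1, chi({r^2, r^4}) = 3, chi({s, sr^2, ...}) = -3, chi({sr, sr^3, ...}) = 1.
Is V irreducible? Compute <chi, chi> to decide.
Not irreducible (reducible): <chi, chi> = 11 > 1.

Solution. <chi, chi> = (1/|G|) sum_C |C| * |chi(C)|^2 = (1/12)[1*|9|^2 + 1*|1|^2 + 2*|1|^2 + 2*|3|^2 + 3*|-3|^2 + 3*|1|^2]
  = (1/12)[(81) + (1) + (2) + (18) + (27) + (3)] = 132/12 = 11.
A character is irreducible iff <chi, chi> = 1, so this representation is reducible.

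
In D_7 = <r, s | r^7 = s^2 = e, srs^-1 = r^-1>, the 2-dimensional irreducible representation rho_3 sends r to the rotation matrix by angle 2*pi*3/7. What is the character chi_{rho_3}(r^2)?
chi_{rho_3}(r^2) = 2*cos(2*pi*3*2/7) = 2*cos(2*pi/7)

Justification: rho_3(r^2) is rotation by angle 2*pi*3*2/7, whose trace is 2*cos(2*pi*3*2/7) = 2*cos(2*pi/7).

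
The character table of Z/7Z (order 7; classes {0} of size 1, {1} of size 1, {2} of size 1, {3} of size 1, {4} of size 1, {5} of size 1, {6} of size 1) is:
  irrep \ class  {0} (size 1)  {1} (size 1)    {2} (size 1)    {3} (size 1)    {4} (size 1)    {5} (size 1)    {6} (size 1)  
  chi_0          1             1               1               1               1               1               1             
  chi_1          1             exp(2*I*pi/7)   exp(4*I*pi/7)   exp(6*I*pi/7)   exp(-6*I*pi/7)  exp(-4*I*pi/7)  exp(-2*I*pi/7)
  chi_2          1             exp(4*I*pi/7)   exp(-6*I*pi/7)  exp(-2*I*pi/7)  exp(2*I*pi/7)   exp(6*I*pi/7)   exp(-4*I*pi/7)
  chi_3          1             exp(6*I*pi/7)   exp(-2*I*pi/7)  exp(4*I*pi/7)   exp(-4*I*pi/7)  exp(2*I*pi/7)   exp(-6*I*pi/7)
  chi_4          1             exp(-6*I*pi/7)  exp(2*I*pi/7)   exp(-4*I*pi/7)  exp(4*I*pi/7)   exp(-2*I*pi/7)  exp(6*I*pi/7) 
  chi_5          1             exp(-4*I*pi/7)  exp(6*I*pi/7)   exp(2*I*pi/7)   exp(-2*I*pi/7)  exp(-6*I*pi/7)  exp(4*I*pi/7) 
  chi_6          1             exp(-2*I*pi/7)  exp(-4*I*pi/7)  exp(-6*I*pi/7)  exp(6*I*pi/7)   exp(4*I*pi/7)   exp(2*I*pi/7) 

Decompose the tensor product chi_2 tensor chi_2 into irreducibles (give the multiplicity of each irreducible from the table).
chi_2 tensor chi_2 = chi_4 (all other irreducibles have multiplicity 0).

Argument: The character of a tensor product is the pointwise product (chi_2 * chi_2)(C) = chi_2(C) * chi_2(C):
  {0}: (1)*(1), {1}: (exp(4*I*pi/7))*(exp(4*I*pi/7)), {2}: (exp(-6*I*pi/7))*(exp(-6*I*pi/7)), {3}: (exp(-2*I*pi/7))*(exp(-2*I*pi/7)), {4}: (exp(2*I*pi/7))*(exp(2*I*pi/7)), {5}: (exp(6*I*pi/7))*(exp(6*I*pi/7)), {6}: (exp(-4*I*pi/7))*(exp(-4*I*pi/7))
so (chi_2 * chi_2) takes values
  {0} -> 1, {1} -> exp(-6*I*pi/7), {2} -> exp(2*I*pi/7), {3} -> exp(-4*I*pi/7), {4} -> exp(4*I*pi/7), {5} -> exp(-2*I*pi/7), {6} -> exp(6*I*pi/7).
Now take the inner product of this character with each irreducible chi from the table, <chi_2*chi_2, chi> = (1/7) sum_C |C| (chi_2*chi_2)(C) conj(chi(C)):
  <chi_2*chi_2, chi_0> = (1/7)[1*(1)*conj(1) + 1*(exp(-6*I*pi/7))*conj(1) + 1*(exp(2*I*pi/7))*conj(1) + 1*(exp(-4*I*pi/7))*conj(1) + 1*(exp(4*I*pi/7))*conj(1) + 1*(exp(-2*I*pi/7))*conj(1) + 1*(exp(6*I*pi/7))*conj(1)]
      = (1/7)[(1) + (exp(-6*I*pi/7)) + (exp(2*I*pi/7)) + (exp(-4*I*pi/7)) + (exp(4*I*pi/7)) + (exp(-2*I*pi/7)) + (exp(6*I*pi/7))] = 0/7 = 0
  <chi_2*chi_2, chi_1> = (1/7)[1*(1)*conj(1) + 1*(exp(-6*I*pi/7))*conj(exp(2*I*pi/7)) + 1*(exp(2*I*pi/7))*conj(exp(4*I*pi/7)) + 1*(exp(-4*I*pi/7))*conj(exp(6*I*pi/7)) + 1*(exp(4*I*pi/7))*conj(exp(-6*I*pi/7)) + 1*(exp(-2*I*pi/7))*conj(exp(-4*I*pi/7)) + 1*(exp(6*I*pi/7))*conj(exp(-2*I*pi/7))]
      = (1/7)[(1) + (exp(6*I*pi/7)) + (exp(-2*I*pi/7)) + (exp(4*I*pi/7)) + (exp(-4*I*pi/7)) + (exp(2*I*pi/7)) + (exp(-6*I*pi/7))] = 0/7 = 0
  <chi_2*chi_2, chi_2> = (1/7)[1*(1)*conj(1) + 1*(exp(-6*I*pi/7))*conj(exp(4*I*pi/7)) + 1*(exp(2*I*pi/7))*conj(exp(-6*I*pi/7)) + 1*(exp(-4*I*pi/7))*conj(exp(-2*I*pi/7)) + 1*(exp(4*I*pi/7))*conj(exp(2*I*pi/7)) + 1*(exp(-2*I*pi/7))*conj(exp(6*I*pi/7)) + 1*(exp(6*I*pi/7))*conj(exp(-4*I*pi/7))]
      = (1/7)[(1) + (exp(4*I*pi/7)) + (exp(-6*I*pi/7)) + (exp(-2*I*pi/7)) + (exp(2*I*pi/7)) + (exp(6*I*pi/7)) + (exp(-4*I*pi/7))] = 0/7 = 0
  <chi_2*chi_2, chi_3> = (1/7)[1*(1)*conj(1) + 1*(exp(-6*I*pi/7))*conj(exp(6*I*pi/7)) + 1*(exp(2*I*pi/7))*conj(exp(-2*I*pi/7)) + 1*(exp(-4*I*pi/7))*conj(exp(4*I*pi/7)) + 1*(exp(4*I*pi/7))*conj(exp(-4*I*pi/7)) + 1*(exp(-2*I*pi/7))*conj(exp(2*I*pi/7)) + 1*(exp(6*I*pi/7))*conj(exp(-6*I*pi/7))]
      = (1/7)[(1) + (exp(2*I*pi/7)) + (exp(4*I*pi/7)) + (exp(6*I*pi/7)) + (exp(-6*I*pi/7)) + (exp(-4*I*pi/7)) + (exp(-2*I*pi/7))] = 0/7 = 0
  <chi_2*chi_2, chi_4> = (1/7)[1*(1)*conj(1) + 1*(exp(-6*I*pi/7))*conj(exp(-6*I*pi/7)) + 1*(exp(2*I*pi/7))*conj(exp(2*I*pi/7)) + 1*(exp(-4*I*pi/7))*conj(exp(-4*I*pi/7)) + 1*(exp(4*I*pi/7))*conj(exp(4*I*pi/7)) + 1*(exp(-2*I*pi/7))*conj(exp(-2*I*pi/7)) + 1*(exp(6*I*pi/7))*conj(exp(6*I*pi/7))]
      = (1/7)[(1) + (1) + (1) + (1) + (1) + (1) + (1)] = 7/7 = 1
  <chi_2*chi_2, chi_5> = (1/7)[1*(1)*conj(1) + 1*(exp(-6*I*pi/7))*conj(exp(-4*I*pi/7)) + 1*(exp(2*I*pi/7))*conj(exp(6*I*pi/7)) + 1*(exp(-4*I*pi/7))*conj(exp(2*I*pi/7)) + 1*(exp(4*I*pi/7))*conj(exp(-2*I*pi/7)) + 1*(exp(-2*I*pi/7))*conj(exp(-6*I*pi/7)) + 1*(exp(6*I*pi/7))*conj(exp(4*I*pi/7))]
      = (1/7)[(1) + (exp(-2*I*pi/7)) + (exp(-4*I*pi/7)) + (exp(-6*I*pi/7)) + (exp(6*I*pi/7)) + (exp(4*I*pi/7)) + (exp(2*I*pi/7))] = 0/7 = 0
  <chi_2*chi_2, chi_6> = (1/7)[1*(1)*conj(1) + 1*(exp(-6*I*pi/7))*conj(exp(-2*I*pi/7)) + 1*(exp(2*I*pi/7))*conj(exp(-4*I*pi/7)) + 1*(exp(-4*I*pi/7))*conj(exp(-6*I*pi/7)) + 1*(exp(4*I*pi/7))*conj(exp(6*I*pi/7)) + 1*(exp(-2*I*pi/7))*conj(exp(4*I*pi/7)) + 1*(exp(6*I*pi/7))*conj(exp(2*I*pi/7))]
      = (1/7)[(1) + (exp(-4*I*pi/7)) + (exp(6*I*pi/7)) + (exp(2*I*pi/7)) + (exp(-2*I*pi/7)) + (exp(-6*I*pi/7)) + (exp(4*I*pi/7))] = 0/7 = 0
(Exp terms are combined using exp(i*s)*conj(exp(i*t)) = exp(i*(s-t)), and sums of them are collapsed using the identity that for every m > 1 the m distinct m-th roots of unity sum to 0, e.g. 1 + exp(2*I*pi/3) + exp(-2*I*pi/3) = 0.)
Hence the multiplicities are chi_4: 1. Dimension check: dim(chi_2)*dim(chi_2) = 1*1 = 1 and sum (mult * dim) = 1*1 = 1.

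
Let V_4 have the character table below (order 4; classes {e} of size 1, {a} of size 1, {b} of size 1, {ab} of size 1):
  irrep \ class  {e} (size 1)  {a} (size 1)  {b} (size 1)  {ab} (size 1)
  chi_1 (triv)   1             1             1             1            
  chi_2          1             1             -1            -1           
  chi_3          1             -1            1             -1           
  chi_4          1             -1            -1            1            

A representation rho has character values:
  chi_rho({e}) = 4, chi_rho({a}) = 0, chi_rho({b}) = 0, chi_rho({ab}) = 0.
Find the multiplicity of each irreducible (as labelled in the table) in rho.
Multiplicities: chi_1: 1, chi_2: 1, chi_3: 1, chi_4: 1.

Why: Use <chi_rho, chi> = (1/|G|) sum_C |C| * chi_rho(C) * conj(chi(C)) with |G| = 4 for each irreducible chi in the table:
  <chi_rho, chi_1> = (1/4)[1*(4)*conj(1) + 1*(0)*conj(1) + 1*(0)*conj(1) + 1*(0)*conj(1)]
      = (1/4)[(4) + (0) + (0) + (0)] = 4/4 = 1
  <chi_rho, chi_2> = (1/4)[1*(4)*conj(1) + 1*(0)*conj(1) + 1*(0)*conj(-1) + 1*(0)*conj(-1)]
      = (1/4)[(4) + (0) + (0) + (0)] = 4/4 = 1
  <chi_rho, chi_3> = (1/4)[1*(4)*conj(1) + 1*(0)*conj(-1) + 1*(0)*conj(1) + 1*(0)*conj(-1)]
      = (1/4)[(4) + (0) + (0) + (0)] = 4/4 = 1
  <chi_rho, chi_4> = (1/4)[1*(4)*conj(1) + 1*(0)*conj(-1) + 1*(0)*conj(-1) + 1*(0)*conj(1)]
      = (1/4)[(4) + (0) + (0) + (0)] = 4/4 = 1
Dimension check: dim(rho) = sum (mult * dim) = 1*1 + 1*1 + 1*1 + 1*1 = 4 = chi_rho(e) = 4.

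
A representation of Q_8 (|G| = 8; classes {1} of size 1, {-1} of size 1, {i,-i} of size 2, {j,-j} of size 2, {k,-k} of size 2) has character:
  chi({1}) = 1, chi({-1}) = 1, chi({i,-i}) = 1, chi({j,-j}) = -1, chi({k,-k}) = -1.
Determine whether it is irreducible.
Irreducible: <chi, chi> = 1.

Explanation: <chi, chi> = (1/|G|) sum_C |C| * |chi(C)|^2 = (1/8)[1*|1|^2 + 1*|1|^2 + 2*|1|^2 + 2*|-1|^2 + 2*|-1|^2]
  = (1/8)[(1) + (1) + (2) + (2) + (2)] = 8/8 = 1.
A character is irreducible iff <chi, chi> = 1, so this representation is irreducible.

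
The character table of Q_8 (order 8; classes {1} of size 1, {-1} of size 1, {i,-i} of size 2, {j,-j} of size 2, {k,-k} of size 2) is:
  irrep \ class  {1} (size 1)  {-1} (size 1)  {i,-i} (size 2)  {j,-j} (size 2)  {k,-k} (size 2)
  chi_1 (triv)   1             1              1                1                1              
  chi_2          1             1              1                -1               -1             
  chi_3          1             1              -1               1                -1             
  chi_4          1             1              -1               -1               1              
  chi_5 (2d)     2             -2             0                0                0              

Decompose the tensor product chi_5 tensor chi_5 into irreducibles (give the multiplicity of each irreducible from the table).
chi_5 tensor chi_5 = chi_1 + chi_2 + chi_3 + chi_4 (all other irreducibles have multiplicity 0).

Justification: The character of a tensor product is the pointwise product (chi_5 * chi_5)(C) = chi_5(C) * chi_5(C):
  {1}: (2)*(2), {-1}: (-2)*(-2), {i,-i}: (0)*(0), {j,-j}: (0)*(0), {k,-k}: (0)*(0)
so (chi_5 * chi_5) takes values
  {1} -> 4, {-1} -> 4, {i,-i} -> 0, {j,-j} -> 0, {k,-k} -> 0.
Now take the inner product of this character with each irreducible chi from the table, <chi_5*chi_5, chi> = (1/8) sum_C |C| (chi_5*chi_5)(C) conj(chi(C)):
  <chi_5*chi_5, chi_1> = (1/8)[1*(4)*conj(1) + 1*(4)*conj(1) + 2*(0)*conj(1) + 2*(0)*conj(1) + 2*(0)*conj(1)]
      = (1/8)[(4) + (4) + (0) + (0) + (0)] = 8/8 = 1
  <chi_5*chi_5, chi_2> = (1/8)[1*(4)*conj(1) + 1*(4)*conj(1) + 2*(0)*conj(1) + 2*(0)*conj(-1) + 2*(0)*conj(-1)]
      = (1/8)[(4) + (4) + (0) + (0) + (0)] = 8/8 = 1
  <chi_5*chi_5, chi_3> = (1/8)[1*(4)*conj(1) + 1*(4)*conj(1) + 2*(0)*conj(-1) + 2*(0)*conj(1) + 2*(0)*conj(-1)]
      = (1/8)[(4) + (4) + (0) + (0) + (0)] = 8/8 = 1
  <chi_5*chi_5, chi_4> = (1/8)[1*(4)*conj(1) + 1*(4)*conj(1) + 2*(0)*conj(-1) + 2*(0)*conj(-1) + 2*(0)*conj(1)]
      = (1/8)[(4) + (4) + (0) + (0) + (0)] = 8/8 = 1
  <chi_5*chi_5, chi_5> = (1/8)[1*(4)*conj(2) + 1*(4)*conj(-2) + 2*(0)*conj(0) + 2*(0)*conj(0) + 2*(0)*conj(0)]
      = (1/8)[(8) + (-8) + (0) + (0) + (0)] = 0/8 = 0
Hence the multiplicities are chi_1: 1, chi_2: 1, chi_3: 1, chi_4: 1. Dimension check: dim(chi_5)*dim(chi_5) = 2*2 = 4 and sum (mult * dim) = 1*1 + 1*1 + 1*1 + 1*1 = 4.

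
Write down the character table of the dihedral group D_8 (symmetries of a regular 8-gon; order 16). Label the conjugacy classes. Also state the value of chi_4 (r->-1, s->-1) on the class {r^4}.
Conjugacy classes: {e} of size 1, {r^4} of size 1, {r^1, r^7} of size 2, {r^2, r^6} of size 2, {r^3, r^5} of size 2, {s, sr^2, ...} of size 4, {sr, sr^3, ...} of size 4.
Character table:
  irrep \ class              {e} (size 1)  {r^4} (size 1)  {r^1, r^7} (size 2)  {r^2, r^6} (size 2)  {r^3, r^5} (size 2)  {s, sr^2, ...} (size 4)  {sr, sr^3, ...} (size 4)
  chi_1 (triv)               1             1               1                    1                    1                    1                        1                       
  chi_2 (sign: r->1, s->-1)  1             1               1                    1                    1                    -1                       -1                      
  chi_3 (r->-1, s->1)        1             1               -1                   1                    -1                   1                        -1                      
  chi_4 (r->-1, s->-1)       1             1               -1                   1                    -1                   -1                       1                       
  chi_5 (2d, j=1)            2             -2              sqrt(2)              0                    -sqrt(2)             0                        0                       
  chi_6 (2d, j=2)            2             2               0                    -2                   0                    0                        0                       
  chi_7 (2d, j=3)            2             -2              -sqrt(2)             0                    sqrt(2)              0                        0                       

Spot check: chi_4 (r->-1, s->-1) on {r^4} = 1.

Working: D_8 has order 2*8 = 16 with 7 conjugacy classes, hence 7 irreducibles. Sum of squared dims 1 + 1 + 1 + 1 + 4 + 4 + 4 = 16 = |G|. Linear characters come from the abelianisation; the 2-dimensional irreps have character r^k -> 2*cos(2*pi*j*k/8), reflections -> 0.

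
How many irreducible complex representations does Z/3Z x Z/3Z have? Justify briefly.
9

Working: The number of irreducible complex representations of a finite group equals its number of conjugacy classes. Z/3Z x Z/3Z is abelian of order 9, so every element is its own conjugacy class: 9 classes, so Z/3Z x Z/3Z (order 9) has exactly 9 irreducible complex representations.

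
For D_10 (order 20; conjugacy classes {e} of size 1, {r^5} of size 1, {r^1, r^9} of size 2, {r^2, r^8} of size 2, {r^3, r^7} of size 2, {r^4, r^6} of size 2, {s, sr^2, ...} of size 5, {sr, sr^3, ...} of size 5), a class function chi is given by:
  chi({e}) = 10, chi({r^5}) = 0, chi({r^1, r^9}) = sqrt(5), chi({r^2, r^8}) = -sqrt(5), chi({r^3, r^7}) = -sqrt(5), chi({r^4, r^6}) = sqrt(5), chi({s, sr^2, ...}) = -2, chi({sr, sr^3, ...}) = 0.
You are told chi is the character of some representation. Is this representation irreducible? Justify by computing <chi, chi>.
Not irreducible (reducible): <chi, chi> = 8 > 1.

<chi, chi> = (1/|G|) sum_C |C| * |chi(C)|^2 = (1/20)[1*|10|^2 + 1*|0|^2 + 2*|sqrt(5)|^2 + 2*|-sqrt(5)|^2 + 2*|-sqrt(5)|^2 + 2*|sqrt(5)|^2 + 5*|-2|^2 + 5*|0|^2]
  = (1/20)[(100) + (0) + (10) + (10) + (10) + (10) + (20) + (0)] = 160/20 = 8.
A character is irreducible iff <chi, chi> = 1, so this representation is reducible.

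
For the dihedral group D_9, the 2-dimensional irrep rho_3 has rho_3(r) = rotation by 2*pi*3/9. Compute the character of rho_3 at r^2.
chi_{rho_3}(r^2) = 2*cos(2*pi*3*2/9) = -1

Explanation: rho_3(r^2) is rotation by angle 2*pi*3*2/9, whose trace is 2*cos(2*pi*3*2/9) = -1.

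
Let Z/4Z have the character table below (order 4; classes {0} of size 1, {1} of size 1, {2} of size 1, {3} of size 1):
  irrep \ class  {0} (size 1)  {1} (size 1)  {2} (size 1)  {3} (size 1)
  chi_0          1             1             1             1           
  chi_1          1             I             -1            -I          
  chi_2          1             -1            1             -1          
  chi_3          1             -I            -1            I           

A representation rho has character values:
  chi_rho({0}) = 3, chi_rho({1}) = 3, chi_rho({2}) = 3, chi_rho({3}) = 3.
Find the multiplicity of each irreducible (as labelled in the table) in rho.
Multiplicities: chi_0: 3, chi_1: 0, chi_2: 0, chi_3: 0.

Why: Use <chi_rho, chi> = (1/|G|) sum_C |C| * chi_rho(C) * conj(chi(C)) with |G| = 4 for each irreducible chi in the table:
  <chi_rho, chi_0> = (1/4)[1*(3)*conj(1) + 1*(3)*conj(1) + 1*(3)*conj(1) + 1*(3)*conj(1)]
      = (1/4)[(3) + (3) + (3) + (3)] = 12/4 = 3
  <chi_rho, chi_1> = (1/4)[1*(3)*conj(1) + 1*(3)*conj(I) + 1*(3)*conj(-1) + 1*(3)*conj(-I)]
      = (1/4)[(3) + (-3*I) + (-3) + (3*I)] = 0/4 = 0
  <chi_rho, chi_2> = (1/4)[1*(3)*conj(1) + 1*(3)*conj(-1) + 1*(3)*conj(1) + 1*(3)*conj(-1)]
      = (1/4)[(3) + (-3) + (3) + (-3)] = 0/4 = 0
  <chi_rho, chi_3> = (1/4)[1*(3)*conj(1) + 1*(3)*conj(-I) + 1*(3)*conj(-1) + 1*(3)*conj(I)]
      = (1/4)[(3) + (3*I) + (-3) + (-3*I)] = 0/4 = 0
(Exp terms are combined using exp(i*s)*conj(exp(i*t)) = exp(i*(s-t)), and sums of them are collapsed using the identity that for every m > 1 the m distinct m-th roots of unity sum to 0, e.g. 1 + exp(2*I*pi/3) + exp(-2*I*pi/3) = 0.)
Dimension check: dim(rho) = sum (mult * dim) = 3*1 + 0*1 + 0*1 + 0*1 = 3 = chi_rho(e) = 3.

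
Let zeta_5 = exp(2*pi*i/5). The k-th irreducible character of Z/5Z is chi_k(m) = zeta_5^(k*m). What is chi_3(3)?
chi_3(3) = zeta_5^9 = exp(-2*I*pi/5)

Working: chi_3(3) = zeta_5^(3*3) = zeta_5^9. Since zeta_5^5 = 1, this equals zeta_5^4 = exp(2*pi*i*4/5) = exp(-2*I*pi/5).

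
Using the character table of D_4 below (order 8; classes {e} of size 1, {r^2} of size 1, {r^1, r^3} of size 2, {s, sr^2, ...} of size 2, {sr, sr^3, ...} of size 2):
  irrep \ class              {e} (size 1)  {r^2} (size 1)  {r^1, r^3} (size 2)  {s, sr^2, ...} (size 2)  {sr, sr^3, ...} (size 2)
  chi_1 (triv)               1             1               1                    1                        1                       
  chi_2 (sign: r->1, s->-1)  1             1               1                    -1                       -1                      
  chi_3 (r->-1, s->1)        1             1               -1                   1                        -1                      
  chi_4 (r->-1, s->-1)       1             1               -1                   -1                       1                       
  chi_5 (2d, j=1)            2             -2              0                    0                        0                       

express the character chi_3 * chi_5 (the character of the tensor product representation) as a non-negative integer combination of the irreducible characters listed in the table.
chi_3 tensor chi_5 = chi_5 (all other irreducibles have multiplicity 0).

Justification: The character of a tensor product is the pointwise product (chi_3 * chi_5)(C) = chi_3(C) * chi_5(C):
  {e}: (1)*(2), {r^2}: (1)*(-2), {r^1, r^3}: (-1)*(0), {s, sr^2, ...}: (1)*(0), {sr, sr^3, ...}: (-1)*(0)
so (chi_3 * chi_5) takes values
  {e} -> 2, {r^2} -> -2, {r^1, r^3} -> 0, {s, sr^2, ...} -> 0, {sr, sr^3, ...} -> 0.
Now take the inner product of this character with each irreducible chi from the table, <chi_3*chi_5, chi> = (1/8) sum_C |C| (chi_3*chi_5)(C) conj(chi(C)):
  <chi_3*chi_5, chi_1> = (1/8)[1*(2)*conj(1) + 1*(-2)*conj(1) + 2*(0)*conj(1) + 2*(0)*conj(1) + 2*(0)*conj(1)]
      = (1/8)[(2) + (-2) + (0) + (0) + (0)] = 0/8 = 0
  <chi_3*chi_5, chi_2> = (1/8)[1*(2)*conj(1) + 1*(-2)*conj(1) + 2*(0)*conj(1) + 2*(0)*conj(-1) + 2*(0)*conj(-1)]
      = (1/8)[(2) + (-2) + (0) + (0) + (0)] = 0/8 = 0
  <chi_3*chi_5, chi_3> = (1/8)[1*(2)*conj(1) + 1*(-2)*conj(1) + 2*(0)*conj(-1) + 2*(0)*conj(1) + 2*(0)*conj(-1)]
      = (1/8)[(2) + (-2) + (0) + (0) + (0)] = 0/8 = 0
  <chi_3*chi_5, chi_4> = (1/8)[1*(2)*conj(1) + 1*(-2)*conj(1) + 2*(0)*conj(-1) + 2*(0)*conj(-1) + 2*(0)*conj(1)]
      = (1/8)[(2) + (-2) + (0) + (0) + (0)] = 0/8 = 0
  <chi_3*chi_5, chi_5> = (1/8)[1*(2)*conj(2) + 1*(-2)*conj(-2) + 2*(0)*conj(0) + 2*(0)*conj(0) + 2*(0)*conj(0)]
      = (1/8)[(4) + (4) + (0) + (0) + (0)] = 8/8 = 1
Hence the multiplicities are chi_5: 1. Dimension check: dim(chi_3)*dim(chi_5) = 1*2 = 2 and sum (mult * dim) = 1*2 = 2.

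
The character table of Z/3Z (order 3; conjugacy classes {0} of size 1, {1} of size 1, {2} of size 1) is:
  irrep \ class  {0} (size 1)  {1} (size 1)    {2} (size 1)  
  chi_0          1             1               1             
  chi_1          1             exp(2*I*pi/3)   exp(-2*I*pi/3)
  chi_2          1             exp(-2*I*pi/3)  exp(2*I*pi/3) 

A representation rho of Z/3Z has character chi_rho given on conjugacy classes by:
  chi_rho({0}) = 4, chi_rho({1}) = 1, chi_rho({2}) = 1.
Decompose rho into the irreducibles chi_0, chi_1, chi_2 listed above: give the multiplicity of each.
Multiplicities: chi_0: 2, chi_1: 1, chi_2: 1.

Proof sketch: Use <chi_rho, chi> = (1/|G|) sum_C |C| * chi_rho(C) * conj(chi(C)) with |G| = 3 for each irreducible chi in the table:
  <chi_rho, chi_0> = (1/3)[1*(4)*conj(1) + 1*(1)*conj(1) + 1*(1)*conj(1)]
      = (1/3)[(4) + (1) + (1)] = 6/3 = 2
  <chi_rho, chi_1> = (1/3)[1*(4)*conj(1) + 1*(1)*conj(exp(2*I*pi/3)) + 1*(1)*conj(exp(-2*I*pi/3))]
      = (1/3)[(4) + (1 + 2*exp(-2*I*pi/3) + exp(2*I*pi/3)) + (1 + exp(-2*I*pi/3) + 2*exp(2*I*pi/3))] = 3/3 = 1
  <chi_rho, chi_2> = (1/3)[1*(4)*conj(1) + 1*(1)*conj(exp(-2*I*pi/3)) + 1*(1)*conj(exp(2*I*pi/3))]
      = (1/3)[(4) + (1 + exp(-2*I*pi/3) + 2*exp(2*I*pi/3)) + (1 + 2*exp(-2*I*pi/3) + exp(2*I*pi/3))] = 3/3 = 1
(Exp terms are combined using exp(i*s)*conj(exp(i*t)) = exp(i*(s-t)), and sums of them are collapsed using the identity that for every m > 1 the m distinct m-th roots of unity sum to 0, e.g. 1 + exp(2*I*pi/3) + exp(-2*I*pi/3) = 0.)
Dimension check: dim(rho) = sum (mult * dim) = 2*1 + 1*1 + 1*1 = 4 = chi_rho(e) = 4.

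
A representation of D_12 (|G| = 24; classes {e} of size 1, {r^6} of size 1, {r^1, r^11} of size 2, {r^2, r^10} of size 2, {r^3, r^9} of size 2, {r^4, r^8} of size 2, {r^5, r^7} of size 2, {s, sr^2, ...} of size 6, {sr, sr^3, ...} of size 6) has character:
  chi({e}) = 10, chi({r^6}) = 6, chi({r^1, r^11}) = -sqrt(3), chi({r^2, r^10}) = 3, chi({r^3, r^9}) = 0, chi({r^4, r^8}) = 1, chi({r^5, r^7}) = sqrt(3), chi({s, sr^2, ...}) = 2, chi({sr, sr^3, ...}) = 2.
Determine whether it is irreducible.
Not irreducible (reducible): <chi, chi> = 9 > 1.

Reasoning: <chi, chi> = (1/|G|) sum_C |C| * |chi(C)|^2 = (1/24)[1*|10|^2 + 1*|6|^2 + 2*|-sqrt(3)|^2 + 2*|3|^2 + 2*|0|^2 + 2*|1|^2 + 2*|sqrt(3)|^2 + 6*|2|^2 + 6*|2|^2]
  = (1/24)[(100) + (36) + (6) + (18) + (0) + (2) + (6) + (24) + (24)] = 216/24 = 9.
A character is irreducible iff <chi, chi> = 1, so this representation is reducible.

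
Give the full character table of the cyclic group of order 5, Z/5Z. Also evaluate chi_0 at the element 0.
Character table of Z/5Z (irreps indexed chi_0,...,chi_4 with chi_k(m) = zeta_5^(k*m), zeta_5 = exp(2*pi*i/5)):
  irrep \ class  {0} (size 1)  {1} (size 1)    {2} (size 1)    {3} (size 1)    {4} (size 1)  
  chi_0          1             1               1               1               1             
  chi_1          1             exp(2*I*pi/5)   exp(4*I*pi/5)   exp(-4*I*pi/5)  exp(-2*I*pi/5)
  chi_2          1             exp(4*I*pi/5)   exp(-2*I*pi/5)  exp(2*I*pi/5)   exp(-4*I*pi/5)
  chi_3          1             exp(-4*I*pi/5)  exp(2*I*pi/5)   exp(-2*I*pi/5)  exp(4*I*pi/5) 
  chi_4          1             exp(-2*I*pi/5)  exp(-4*I*pi/5)  exp(4*I*pi/5)   exp(2*I*pi/5) 

Spot check: chi_0(0) = zeta_5^(0*0) = zeta_5^0 = 1.

Explanation: Z/5Z is abelian, so all 5 irreducible complex representations are 1-dimensional. They are given by chi_k(m) = zeta_5^(k*m) for k = 0,...,4. Row orthogonality: sum_m chi_k(m) conj(chi_l(m)) = 5 * [k = l].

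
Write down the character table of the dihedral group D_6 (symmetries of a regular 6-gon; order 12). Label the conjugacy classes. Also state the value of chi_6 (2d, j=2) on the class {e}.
Conjugacy classes: {e} of size 1, {r^3} of size 1, {r^1, r^5} of size 2, {r^2, r^4} of size 2, {s, sr^2, ...} of size 3, {sr, sr^3, ...} of size 3.
Character table:
  irrep \ class              {e} (size 1)  {r^3} (size 1)  {r^1, r^5} (size 2)  {r^2, r^4} (size 2)  {s, sr^2, ...} (size 3)  {sr, sr^3, ...} (size 3)
  chi_1 (triv)               1             1               1                    1                    1                        1                       
  chi_2 (sign: r->1, s->-1)  1             1               1                    1                    -1                       -1                      
  chi_3 (r->-1, s->1)        1             -1              -1                   1                    1                        -1                      
  chi_4 (r->-1, s->-1)       1             -1              -1                   1                    -1                       1                       
  chi_5 (2d, j=1)            2             -2              1                    -1                   0                        0                       
  chi_6 (2d, j=2)            2             2               -1                   -1                   0                        0                       

Spot check: chi_6 (2d, j=2) on {e} = 2.

Argument: D_6 has order 2*6 = 12 with 6 conjugacy classes, hence 6 irreducibles. Sum of squared dims 1 + 1 + 1 + 1 + 4 + 4 = 12 = |G|. Linear characters come from the abelianisation; the 2-dimensional irreps have character r^k -> 2*cos(2*pi*j*k/6), reflections -> 0.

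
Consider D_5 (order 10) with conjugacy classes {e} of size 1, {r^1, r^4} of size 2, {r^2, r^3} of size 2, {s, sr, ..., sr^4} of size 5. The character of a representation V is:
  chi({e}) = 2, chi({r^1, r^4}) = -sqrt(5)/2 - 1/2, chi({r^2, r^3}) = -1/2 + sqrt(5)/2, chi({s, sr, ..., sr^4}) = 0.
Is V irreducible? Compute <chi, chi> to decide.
Irreducible: <chi, chi> = 1.

Justification: <chi, chi> = (1/|G|) sum_C |C| * |chi(C)|^2 = (1/10)[1*|2|^2 + 2*|-sqrt(5)/2 - 1/2|^2 + 2*|-1/2 + sqrt(5)/2|^2 + 5*|0|^2]
  = (1/10)[(4) + (sqrt(5) + 3) + (3 - sqrt(5)) + (0)] = 10/10 = 1.
A character is irreducible iff <chi, chi> = 1, so this representation is irreducible.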